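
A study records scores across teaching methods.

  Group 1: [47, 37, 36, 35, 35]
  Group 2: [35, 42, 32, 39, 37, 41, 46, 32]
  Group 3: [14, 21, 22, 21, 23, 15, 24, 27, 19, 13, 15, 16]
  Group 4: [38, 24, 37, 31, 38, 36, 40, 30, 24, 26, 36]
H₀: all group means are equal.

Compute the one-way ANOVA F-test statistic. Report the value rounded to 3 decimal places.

test statistic = 28.936

Group means [38.00, 38.00, 19.17, 32.73], grand mean 30.111
SSB = Σnᵢ(x̄ᵢ−x̄)² = 2321.707; SSW = ΣΣ(x−x̄ᵢ)² = 855.848
MSB = 2321.707/3 = 773.9024; MSW = 855.848/32 = 26.7453
F = MSB/MSW = 28.9361
df = (3, 32)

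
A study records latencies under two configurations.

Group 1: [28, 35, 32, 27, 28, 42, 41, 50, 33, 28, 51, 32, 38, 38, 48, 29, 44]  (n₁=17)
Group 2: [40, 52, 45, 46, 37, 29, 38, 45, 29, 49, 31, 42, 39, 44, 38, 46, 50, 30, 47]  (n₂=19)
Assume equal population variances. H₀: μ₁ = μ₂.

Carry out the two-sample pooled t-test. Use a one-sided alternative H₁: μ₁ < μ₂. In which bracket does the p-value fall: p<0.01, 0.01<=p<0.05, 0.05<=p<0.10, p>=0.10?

x̄₁=36.706, s₁=8.115, n₁=17
x̄₂=40.895, s₂=7.233, n₂=19
s_p² = [16·8.115² + 18·7.233²]/34 = 58.6858
SE = √(s_p²·(1/17+1/19)) = 2.5575
t = (36.706−40.895)/2.5575 = -1.6379
df = 34
p-value (one-sided, H₁ less) = 0.05534
→ bracket: 0.05<=p<0.10

p-value bracket: 0.05<=p<0.10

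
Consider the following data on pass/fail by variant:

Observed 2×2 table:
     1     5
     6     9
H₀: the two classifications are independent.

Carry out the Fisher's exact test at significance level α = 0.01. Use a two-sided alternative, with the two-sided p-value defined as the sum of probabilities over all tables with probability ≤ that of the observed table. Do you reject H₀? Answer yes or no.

Margins: r₁=6, r₂=15, c₁=7, c₂=14, n=21
p_obs = C(6,1)·C(15,6)/C(21,7); sum pmf over tables with pmf ≤ p_obs
p-value (two-sided) = 0.61262
At α=0.01: p ≥ α → fail to reject H₀

reject H₀: no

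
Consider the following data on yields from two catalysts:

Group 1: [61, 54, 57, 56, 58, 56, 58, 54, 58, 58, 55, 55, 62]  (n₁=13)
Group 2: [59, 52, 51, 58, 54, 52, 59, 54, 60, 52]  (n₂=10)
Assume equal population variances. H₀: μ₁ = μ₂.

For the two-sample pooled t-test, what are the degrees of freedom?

degrees of freedom = 21

df = n₁ + n₂ − 2 = 13 + 10 − 2 = 21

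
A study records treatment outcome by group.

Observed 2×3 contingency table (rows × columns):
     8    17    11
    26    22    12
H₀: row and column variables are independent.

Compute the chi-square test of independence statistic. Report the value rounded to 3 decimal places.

Row totals [36, 60], col totals [34, 39, 23], n=96
χ² = (8−12.75)²/12.75 + (17−14.62)²/14.62 + (11−8.62)²/8.62 + (26−21.25)²/21.25 + (22−24.38)²/24.38 + (12−14.38)²/14.38 = 4.4948
df = 2

test statistic = 4.495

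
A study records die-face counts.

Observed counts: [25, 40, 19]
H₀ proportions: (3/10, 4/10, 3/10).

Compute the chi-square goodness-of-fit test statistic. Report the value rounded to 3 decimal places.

test statistic = 2.746

n = 84; E_i = n·p_i = [25.20, 33.60, 25.20]
χ² = (25−25.20)²/25.20 + (40−33.60)²/33.60 + (19−25.20)²/25.20 = 2.7460
df = 2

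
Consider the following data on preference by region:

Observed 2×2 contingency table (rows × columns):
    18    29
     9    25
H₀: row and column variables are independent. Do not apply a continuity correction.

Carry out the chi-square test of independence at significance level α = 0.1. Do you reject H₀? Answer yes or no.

Row totals [47, 34], col totals [27, 54], n=81
χ² = (18−15.67)²/15.67 + (29−31.33)²/31.33 + (9−11.33)²/11.33 + (25−22.67)²/22.67 = 1.2419
df = 1
p-value (upper-tail) = 0.26511
At α=0.1: p ≥ α → fail to reject H₀

reject H₀: no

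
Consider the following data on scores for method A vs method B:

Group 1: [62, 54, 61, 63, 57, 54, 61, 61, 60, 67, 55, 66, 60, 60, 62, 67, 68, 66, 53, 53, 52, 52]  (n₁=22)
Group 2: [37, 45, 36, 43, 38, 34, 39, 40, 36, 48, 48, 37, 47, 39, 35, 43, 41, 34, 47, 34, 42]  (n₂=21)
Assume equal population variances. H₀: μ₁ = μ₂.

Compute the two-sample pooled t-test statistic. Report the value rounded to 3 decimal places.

test statistic = 12.704

x̄₁=59.727, s₁=5.275, n₁=22
x̄₂=40.143, s₂=4.809, n₂=21
s_p² = [21·5.275² + 20·4.809²]/41 = 25.5350
SE = √(s_p²·(1/22+1/21)) = 1.5416
t = (59.727−40.143)/1.5416 = 12.7037
df = 41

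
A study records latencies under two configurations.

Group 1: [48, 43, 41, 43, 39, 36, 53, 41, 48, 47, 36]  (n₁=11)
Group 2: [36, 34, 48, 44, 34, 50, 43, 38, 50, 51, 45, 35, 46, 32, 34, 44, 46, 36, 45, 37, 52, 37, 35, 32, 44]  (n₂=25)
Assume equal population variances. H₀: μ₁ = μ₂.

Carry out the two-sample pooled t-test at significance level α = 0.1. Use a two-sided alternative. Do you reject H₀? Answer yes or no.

reject H₀: no

x̄₁=43.182, s₁=5.363, n₁=11
x̄₂=41.120, s₂=6.508, n₂=25
s_p² = [10·5.363² + 24·6.508²]/34 = 38.3611
SE = √(s_p²·(1/11+1/25)) = 2.2409
t = (43.182−41.120)/2.2409 = 0.9201
df = 34
p-value (two-sided) = 0.36402
At α=0.1: p ≥ α → fail to reject H₀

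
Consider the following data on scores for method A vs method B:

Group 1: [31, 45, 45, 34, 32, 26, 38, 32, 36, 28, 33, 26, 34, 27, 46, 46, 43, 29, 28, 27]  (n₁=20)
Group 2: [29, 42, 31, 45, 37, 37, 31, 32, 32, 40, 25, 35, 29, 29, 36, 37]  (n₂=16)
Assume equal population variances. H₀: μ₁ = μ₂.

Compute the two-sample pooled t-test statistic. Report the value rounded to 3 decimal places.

test statistic = 0.052

x̄₁=34.300, s₁=7.146, n₁=20
x̄₂=34.188, s₂=5.382, n₂=16
s_p² = [19·7.146² + 15·5.382²]/34 = 41.3129
SE = √(s_p²·(1/20+1/16)) = 2.1559
t = (34.300−34.188)/2.1559 = 0.0522
df = 34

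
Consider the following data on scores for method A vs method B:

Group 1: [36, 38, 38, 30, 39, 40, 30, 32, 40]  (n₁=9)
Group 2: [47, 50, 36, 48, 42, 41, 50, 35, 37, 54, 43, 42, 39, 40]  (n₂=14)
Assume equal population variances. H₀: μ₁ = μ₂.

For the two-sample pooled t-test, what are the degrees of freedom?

degrees of freedom = 21

df = n₁ + n₂ − 2 = 9 + 14 − 2 = 21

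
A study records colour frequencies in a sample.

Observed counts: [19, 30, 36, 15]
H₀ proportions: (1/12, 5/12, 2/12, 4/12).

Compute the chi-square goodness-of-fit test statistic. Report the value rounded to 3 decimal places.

test statistic = 49.430

n = 100; E_i = n·p_i = [8.33, 41.67, 16.67, 33.33]
χ² = (19−8.33)²/8.33 + (30−41.67)²/41.67 + (36−16.67)²/16.67 + (15−33.33)²/33.33 = 49.4300
df = 3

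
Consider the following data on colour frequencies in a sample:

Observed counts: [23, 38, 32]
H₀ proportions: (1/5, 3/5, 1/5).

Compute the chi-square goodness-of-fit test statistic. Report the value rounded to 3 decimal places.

test statistic = 16.373

n = 93; E_i = n·p_i = [18.60, 55.80, 18.60]
χ² = (23−18.60)²/18.60 + (38−55.80)²/55.80 + (32−18.60)²/18.60 = 16.3728
df = 2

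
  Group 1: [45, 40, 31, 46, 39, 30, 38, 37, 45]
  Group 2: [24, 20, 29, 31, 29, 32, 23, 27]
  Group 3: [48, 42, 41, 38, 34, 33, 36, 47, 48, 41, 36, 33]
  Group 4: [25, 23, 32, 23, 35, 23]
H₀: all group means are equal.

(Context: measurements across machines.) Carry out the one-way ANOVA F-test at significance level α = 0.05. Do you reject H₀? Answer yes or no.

reject H₀: yes

Group means [39.00, 26.88, 39.75, 26.83], grand mean 34.400
SSB = Σnᵢ(x̄ᵢ−x̄)² = 1330.442; SSW = ΣΣ(x−x̄ᵢ)² = 887.958
MSB = 1330.442/3 = 443.4806; MSW = 887.958/31 = 28.6438
F = MSB/MSW = 15.4826
df = (3, 31)
p-value (upper-tail) = 0.00000
At α=0.05: p < α → reject H₀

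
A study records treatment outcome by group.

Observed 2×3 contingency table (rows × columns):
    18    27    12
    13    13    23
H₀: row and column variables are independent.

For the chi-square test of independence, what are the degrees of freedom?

degrees of freedom = 2

df = (r−1)(c−1) = (2−1)·(3−1) = 2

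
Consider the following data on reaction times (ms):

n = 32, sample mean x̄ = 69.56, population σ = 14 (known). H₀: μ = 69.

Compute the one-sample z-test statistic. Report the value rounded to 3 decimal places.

test statistic = 0.226

SE = σ/√n = 14/√32 = 2.4749
z = (x̄−μ₀)/SE = (69.56−69)/2.4749 = 0.2263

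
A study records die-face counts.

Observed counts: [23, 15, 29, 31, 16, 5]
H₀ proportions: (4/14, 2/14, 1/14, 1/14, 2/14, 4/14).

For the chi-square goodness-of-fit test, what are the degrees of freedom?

df = k − 1 = 6 − 1 = 5

degrees of freedom = 5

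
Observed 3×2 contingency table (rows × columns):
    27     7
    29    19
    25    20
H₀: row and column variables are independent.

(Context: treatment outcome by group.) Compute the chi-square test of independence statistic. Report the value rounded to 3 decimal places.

Row totals [34, 48, 45], col totals [81, 46], n=127
χ² = (27−21.69)²/21.69 + (7−12.31)²/12.31 + (29−30.61)²/30.61 + (19−17.39)²/17.39 + (25−28.70)²/28.70 + (20−16.30)²/16.30 = 5.1490
df = 2

test statistic = 5.149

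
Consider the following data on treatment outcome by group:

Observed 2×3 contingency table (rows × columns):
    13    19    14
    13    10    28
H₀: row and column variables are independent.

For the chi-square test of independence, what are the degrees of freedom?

degrees of freedom = 2

df = (r−1)(c−1) = (2−1)·(3−1) = 2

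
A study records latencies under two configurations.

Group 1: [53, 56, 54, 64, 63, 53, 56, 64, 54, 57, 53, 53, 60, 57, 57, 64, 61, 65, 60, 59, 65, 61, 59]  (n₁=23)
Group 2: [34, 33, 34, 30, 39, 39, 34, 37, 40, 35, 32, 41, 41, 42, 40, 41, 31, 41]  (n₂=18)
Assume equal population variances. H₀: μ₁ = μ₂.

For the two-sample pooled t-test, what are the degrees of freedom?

degrees of freedom = 39

df = n₁ + n₂ − 2 = 23 + 18 − 2 = 39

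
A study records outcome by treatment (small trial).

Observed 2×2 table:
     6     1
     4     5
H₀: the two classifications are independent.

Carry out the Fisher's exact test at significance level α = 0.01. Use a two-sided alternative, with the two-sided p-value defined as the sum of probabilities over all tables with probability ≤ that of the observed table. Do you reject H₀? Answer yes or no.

reject H₀: no

Margins: r₁=7, r₂=9, c₁=10, c₂=6, n=16
p_obs = C(7,6)·C(9,4)/C(16,10); sum pmf over tables with pmf ≤ p_obs
p-value (two-sided) = 0.14510
At α=0.01: p ≥ α → fail to reject H₀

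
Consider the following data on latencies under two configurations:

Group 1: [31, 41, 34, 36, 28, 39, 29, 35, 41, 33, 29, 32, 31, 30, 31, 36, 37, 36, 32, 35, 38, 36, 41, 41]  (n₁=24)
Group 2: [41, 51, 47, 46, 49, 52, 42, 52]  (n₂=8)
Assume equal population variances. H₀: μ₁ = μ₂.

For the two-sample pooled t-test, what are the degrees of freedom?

df = n₁ + n₂ − 2 = 24 + 8 − 2 = 30

degrees of freedom = 30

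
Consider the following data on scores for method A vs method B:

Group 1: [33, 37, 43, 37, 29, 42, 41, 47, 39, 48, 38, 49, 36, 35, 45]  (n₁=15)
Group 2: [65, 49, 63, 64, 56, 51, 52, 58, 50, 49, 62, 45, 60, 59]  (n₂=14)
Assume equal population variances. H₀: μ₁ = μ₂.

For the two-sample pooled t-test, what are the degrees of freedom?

df = n₁ + n₂ − 2 = 15 + 14 − 2 = 27

degrees of freedom = 27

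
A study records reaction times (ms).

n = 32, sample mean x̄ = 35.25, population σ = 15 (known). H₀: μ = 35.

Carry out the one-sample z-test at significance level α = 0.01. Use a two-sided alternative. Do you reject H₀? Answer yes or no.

reject H₀: no

SE = σ/√n = 15/√32 = 2.6517
z = (x̄−μ₀)/SE = (35.25−35)/2.6517 = 0.0943
p-value (two-sided) = 0.92489
At α=0.01: p ≥ α → fail to reject H₀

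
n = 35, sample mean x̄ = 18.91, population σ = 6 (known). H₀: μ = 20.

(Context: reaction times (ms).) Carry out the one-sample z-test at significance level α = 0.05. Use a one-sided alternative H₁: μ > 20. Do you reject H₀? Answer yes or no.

SE = σ/√n = 6/√35 = 1.0142
z = (x̄−μ₀)/SE = (18.91−20)/1.0142 = -1.0748
p-value (one-sided, H₁ greater) = 0.85876
At α=0.05: p ≥ α → fail to reject H₀

reject H₀: no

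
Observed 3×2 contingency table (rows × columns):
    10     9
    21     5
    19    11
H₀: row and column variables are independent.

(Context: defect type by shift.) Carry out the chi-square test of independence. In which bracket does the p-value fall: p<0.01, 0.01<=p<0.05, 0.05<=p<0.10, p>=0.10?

p-value bracket: p>=0.10

Row totals [19, 26, 30], col totals [50, 25], n=75
χ² = (10−12.67)²/12.67 + (9−6.33)²/6.33 + (21−17.33)²/17.33 + (5−8.67)²/8.67 + (19−20.00)²/20.00 + (11−10.00)²/10.00 = 4.1611
df = 2
p-value (upper-tail) = 0.12486
→ bracket: p>=0.10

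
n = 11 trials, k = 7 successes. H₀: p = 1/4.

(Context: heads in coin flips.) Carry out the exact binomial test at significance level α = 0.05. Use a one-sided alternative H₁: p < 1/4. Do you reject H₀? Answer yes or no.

Exact binomial: n=11, k=7, p₀=1/4=0.2500
P(X≤7) from Σ C(n,i)·p₀^i·(1−p₀)^(n−i)
p-value (one-sided, H₁ less) = 0.99881
At α=0.05: p ≥ α → fail to reject H₀

reject H₀: no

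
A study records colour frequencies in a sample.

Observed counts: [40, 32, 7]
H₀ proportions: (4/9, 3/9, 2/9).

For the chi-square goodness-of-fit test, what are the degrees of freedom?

df = k − 1 = 3 − 1 = 2

degrees of freedom = 2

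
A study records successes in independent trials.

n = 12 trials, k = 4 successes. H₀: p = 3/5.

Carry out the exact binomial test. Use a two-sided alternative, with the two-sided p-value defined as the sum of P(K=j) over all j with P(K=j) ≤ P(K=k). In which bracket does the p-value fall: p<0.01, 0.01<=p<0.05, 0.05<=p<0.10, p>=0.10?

Exact binomial: n=12, k=4, p₀=3/5=0.6000
P(X=j) = C(n,j)·p₀^j·(1−p₀)^(n−j); p = Σ P(X=j) over j with P(X=j) ≤ P(X=4)
p-value (two-sided) = 0.07690
→ bracket: 0.05<=p<0.10

p-value bracket: 0.05<=p<0.10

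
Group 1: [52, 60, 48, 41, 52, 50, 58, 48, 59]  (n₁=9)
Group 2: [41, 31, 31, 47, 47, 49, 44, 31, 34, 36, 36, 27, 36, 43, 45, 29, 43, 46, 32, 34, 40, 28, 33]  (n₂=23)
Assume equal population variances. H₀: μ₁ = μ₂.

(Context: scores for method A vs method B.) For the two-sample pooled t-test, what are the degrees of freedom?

degrees of freedom = 30

df = n₁ + n₂ − 2 = 9 + 23 − 2 = 30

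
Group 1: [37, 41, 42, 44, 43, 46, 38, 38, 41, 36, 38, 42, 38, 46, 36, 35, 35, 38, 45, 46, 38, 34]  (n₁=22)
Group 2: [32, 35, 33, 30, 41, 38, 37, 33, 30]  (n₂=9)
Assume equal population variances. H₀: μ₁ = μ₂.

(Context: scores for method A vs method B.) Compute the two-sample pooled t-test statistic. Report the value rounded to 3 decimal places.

test statistic = 3.627

x̄₁=39.864, s₁=3.895, n₁=22
x̄₂=34.333, s₂=3.742, n₂=9
s_p² = [21·3.895² + 8·3.742²]/29 = 14.8480
SE = √(s_p²·(1/22+1/9)) = 1.5247
t = (39.864−34.333)/1.5247 = 3.6272
df = 29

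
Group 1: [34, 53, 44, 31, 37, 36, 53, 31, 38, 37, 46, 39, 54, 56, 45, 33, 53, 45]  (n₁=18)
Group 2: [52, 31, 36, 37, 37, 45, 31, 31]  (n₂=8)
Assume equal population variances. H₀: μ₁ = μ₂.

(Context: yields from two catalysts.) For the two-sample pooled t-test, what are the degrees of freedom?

df = n₁ + n₂ − 2 = 18 + 8 − 2 = 24

degrees of freedom = 24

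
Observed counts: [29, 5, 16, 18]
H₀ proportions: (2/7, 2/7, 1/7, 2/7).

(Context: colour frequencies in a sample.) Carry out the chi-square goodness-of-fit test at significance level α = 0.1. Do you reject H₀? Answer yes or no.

reject H₀: yes

n = 68; E_i = n·p_i = [19.43, 19.43, 9.71, 19.43]
χ² = (29−19.43)²/19.43 + (5−19.43)²/19.43 + (16−9.71)²/9.71 + (18−19.43)²/19.43 = 19.6029
df = 3
p-value (upper-tail) = 0.00021
At α=0.1: p < α → reject H₀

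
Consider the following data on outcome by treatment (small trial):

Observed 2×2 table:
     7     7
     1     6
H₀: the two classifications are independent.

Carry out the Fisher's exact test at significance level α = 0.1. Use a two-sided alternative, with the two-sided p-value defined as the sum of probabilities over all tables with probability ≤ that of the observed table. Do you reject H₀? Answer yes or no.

Margins: r₁=14, r₂=7, c₁=8, c₂=13, n=21
p_obs = C(14,7)·C(7,1)/C(21,8); sum pmf over tables with pmf ≤ p_obs
p-value (two-sided) = 0.17358
At α=0.1: p ≥ α → fail to reject H₀

reject H₀: no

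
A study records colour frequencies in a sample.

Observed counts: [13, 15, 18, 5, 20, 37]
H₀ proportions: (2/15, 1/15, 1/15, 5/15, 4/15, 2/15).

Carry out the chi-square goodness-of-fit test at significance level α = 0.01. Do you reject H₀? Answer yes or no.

reject H₀: yes

n = 108; E_i = n·p_i = [14.40, 7.20, 7.20, 36.00, 28.80, 14.40]
χ² = (13−14.40)²/14.40 + (15−7.20)²/7.20 + (18−7.20)²/7.20 + (5−36.00)²/36.00 + (20−28.80)²/28.80 + (37−14.40)²/14.40 = 89.6389
df = 5
p-value (upper-tail) = 0.00000
At α=0.01: p < α → reject H₀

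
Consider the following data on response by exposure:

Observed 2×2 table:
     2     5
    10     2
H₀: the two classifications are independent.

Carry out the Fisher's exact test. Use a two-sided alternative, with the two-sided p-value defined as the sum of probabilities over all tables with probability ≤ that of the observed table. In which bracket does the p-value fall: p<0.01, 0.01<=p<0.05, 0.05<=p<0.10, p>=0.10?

Margins: r₁=7, r₂=12, c₁=12, c₂=7, n=19
p_obs = C(7,2)·C(12,10)/C(19,12); sum pmf over tables with pmf ≤ p_obs
p-value (two-sided) = 0.04491
→ bracket: 0.01<=p<0.05

p-value bracket: 0.01<=p<0.05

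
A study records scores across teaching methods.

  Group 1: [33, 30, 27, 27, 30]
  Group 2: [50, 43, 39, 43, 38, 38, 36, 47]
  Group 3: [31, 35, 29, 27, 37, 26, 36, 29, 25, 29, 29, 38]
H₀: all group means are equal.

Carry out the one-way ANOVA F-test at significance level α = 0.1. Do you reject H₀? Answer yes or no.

Group means [29.40, 41.75, 30.92], grand mean 34.080
SSB = Σnᵢ(x̄ᵢ−x̄)² = 700.223; SSW = ΣΣ(x−x̄ᵢ)² = 411.617
MSB = 700.223/2 = 350.1117; MSW = 411.617/22 = 18.7098
F = MSB/MSW = 18.7127
df = (2, 22)
p-value (upper-tail) = 0.00002
At α=0.1: p < α → reject H₀

reject H₀: yes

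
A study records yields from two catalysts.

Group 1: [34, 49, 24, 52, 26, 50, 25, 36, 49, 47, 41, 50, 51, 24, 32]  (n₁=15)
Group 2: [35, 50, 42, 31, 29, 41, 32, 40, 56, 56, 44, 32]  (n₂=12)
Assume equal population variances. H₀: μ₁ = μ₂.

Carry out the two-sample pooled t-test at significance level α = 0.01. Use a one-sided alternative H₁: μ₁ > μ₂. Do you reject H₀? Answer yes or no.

reject H₀: no

x̄₁=39.333, s₁=11.082, n₁=15
x̄₂=40.667, s₂=9.452, n₂=12
s_p² = [14·11.082² + 11·9.452²]/25 = 108.0800
SE = √(s_p²·(1/15+1/12)) = 4.0264
t = (39.333−40.667)/4.0264 = -0.3311
df = 25
p-value (one-sided, H₁ greater) = 0.62835
At α=0.01: p ≥ α → fail to reject H₀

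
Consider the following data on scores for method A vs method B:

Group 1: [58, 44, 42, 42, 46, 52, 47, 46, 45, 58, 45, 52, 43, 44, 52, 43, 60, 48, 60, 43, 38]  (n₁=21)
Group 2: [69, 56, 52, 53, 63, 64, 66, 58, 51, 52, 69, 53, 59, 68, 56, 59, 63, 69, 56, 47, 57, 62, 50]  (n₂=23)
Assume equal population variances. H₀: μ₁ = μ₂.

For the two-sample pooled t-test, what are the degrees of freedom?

df = n₁ + n₂ − 2 = 21 + 23 − 2 = 42

degrees of freedom = 42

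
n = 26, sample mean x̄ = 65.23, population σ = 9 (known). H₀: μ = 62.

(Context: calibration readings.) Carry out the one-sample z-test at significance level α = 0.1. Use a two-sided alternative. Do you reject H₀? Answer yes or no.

SE = σ/√n = 9/√26 = 1.7650
z = (x̄−μ₀)/SE = (65.23−62)/1.7650 = 1.8300
p-value (two-sided) = 0.06725
At α=0.1: p < α → reject H₀

reject H₀: yes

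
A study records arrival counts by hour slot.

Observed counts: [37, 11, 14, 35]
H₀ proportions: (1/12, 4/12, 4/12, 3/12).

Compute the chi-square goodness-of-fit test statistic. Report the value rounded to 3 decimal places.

test statistic = 132.680

n = 97; E_i = n·p_i = [8.08, 32.33, 32.33, 24.25]
χ² = (37−8.08)²/8.08 + (11−32.33)²/32.33 + (14−32.33)²/32.33 + (35−24.25)²/24.25 = 132.6804
df = 3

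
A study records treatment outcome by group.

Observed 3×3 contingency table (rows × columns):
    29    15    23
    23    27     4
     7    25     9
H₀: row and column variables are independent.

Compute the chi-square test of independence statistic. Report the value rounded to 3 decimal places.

test statistic = 26.019

Row totals [67, 54, 41], col totals [59, 67, 36], n=162
χ² = (29−24.40)²/24.40 + (15−27.71)²/27.71 + (23−14.89)²/14.89 + (23−19.67)²/19.67 + (27−22.33)²/22.33 + (4−12.00)²/12.00 + (7−14.93)²/14.93 + (25−16.96)²/16.96 + (9−9.11)²/9.11 = 26.0188
df = 4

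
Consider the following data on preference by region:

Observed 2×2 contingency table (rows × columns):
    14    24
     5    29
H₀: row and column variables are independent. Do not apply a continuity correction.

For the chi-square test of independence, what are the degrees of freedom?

degrees of freedom = 1

df = (r−1)(c−1) = (2−1)·(2−1) = 1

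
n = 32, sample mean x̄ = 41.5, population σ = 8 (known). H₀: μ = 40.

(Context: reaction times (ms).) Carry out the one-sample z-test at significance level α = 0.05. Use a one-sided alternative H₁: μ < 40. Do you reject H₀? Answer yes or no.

SE = σ/√n = 8/√32 = 1.4142
z = (x̄−μ₀)/SE = (41.5−40)/1.4142 = 1.0607
p-value (one-sided, H₁ less) = 0.85558
At α=0.05: p ≥ α → fail to reject H₀

reject H₀: no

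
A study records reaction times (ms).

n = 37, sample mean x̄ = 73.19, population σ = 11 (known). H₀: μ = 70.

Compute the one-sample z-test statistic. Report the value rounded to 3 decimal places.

SE = σ/√n = 11/√37 = 1.8084
z = (x̄−μ₀)/SE = (73.19−70)/1.8084 = 1.7640

test statistic = 1.764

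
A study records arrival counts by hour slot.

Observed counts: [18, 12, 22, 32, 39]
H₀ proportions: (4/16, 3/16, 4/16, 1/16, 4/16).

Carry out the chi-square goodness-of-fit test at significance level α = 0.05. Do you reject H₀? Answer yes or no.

reject H₀: yes

n = 123; E_i = n·p_i = [30.75, 23.06, 30.75, 7.69, 30.75]
χ² = (18−30.75)²/30.75 + (12−23.06)²/23.06 + (22−30.75)²/30.75 + (32−7.69)²/7.69 + (39−30.75)²/30.75 = 92.1870
df = 4
p-value (upper-tail) = 0.00000
At α=0.05: p < α → reject H₀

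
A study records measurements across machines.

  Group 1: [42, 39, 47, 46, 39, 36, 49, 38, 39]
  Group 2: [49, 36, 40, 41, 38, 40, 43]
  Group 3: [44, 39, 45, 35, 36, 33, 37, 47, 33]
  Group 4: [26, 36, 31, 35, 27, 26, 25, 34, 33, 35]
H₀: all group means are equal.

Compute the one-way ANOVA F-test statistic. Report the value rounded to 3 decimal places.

test statistic = 10.877

Group means [41.67, 41.00, 38.78, 30.80], grand mean 37.686
SSB = Σnᵢ(x̄ᵢ−x̄)² = 704.387; SSW = ΣΣ(x−x̄ᵢ)² = 669.156
MSB = 704.387/3 = 234.7958; MSW = 669.156/31 = 21.5857
F = MSB/MSW = 10.8774
df = (3, 31)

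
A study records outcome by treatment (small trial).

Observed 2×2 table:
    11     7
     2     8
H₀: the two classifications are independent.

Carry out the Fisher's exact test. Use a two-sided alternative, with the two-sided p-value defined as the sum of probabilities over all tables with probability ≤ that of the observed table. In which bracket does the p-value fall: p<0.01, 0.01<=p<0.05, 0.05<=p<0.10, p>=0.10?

p-value bracket: 0.05<=p<0.10

Margins: r₁=18, r₂=10, c₁=13, c₂=15, n=28
p_obs = C(18,11)·C(10,2)/C(28,13); sum pmf over tables with pmf ≤ p_obs
p-value (two-sided) = 0.05457
→ bracket: 0.05<=p<0.10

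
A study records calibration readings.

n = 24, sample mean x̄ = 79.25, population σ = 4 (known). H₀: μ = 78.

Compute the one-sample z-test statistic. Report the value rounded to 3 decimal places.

SE = σ/√n = 4/√24 = 0.8165
z = (x̄−μ₀)/SE = (79.25−78)/0.8165 = 1.5309

test statistic = 1.531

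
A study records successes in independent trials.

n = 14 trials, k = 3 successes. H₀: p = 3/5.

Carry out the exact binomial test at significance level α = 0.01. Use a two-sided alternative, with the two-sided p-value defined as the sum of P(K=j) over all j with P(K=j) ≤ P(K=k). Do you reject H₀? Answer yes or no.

Exact binomial: n=14, k=3, p₀=3/5=0.6000
P(X=j) = C(n,j)·p₀^j·(1−p₀)^(n−j); p = Σ P(X=j) over j with P(X=j) ≤ P(X=3)
p-value (two-sided) = 0.00469
At α=0.01: p < α → reject H₀

reject H₀: yes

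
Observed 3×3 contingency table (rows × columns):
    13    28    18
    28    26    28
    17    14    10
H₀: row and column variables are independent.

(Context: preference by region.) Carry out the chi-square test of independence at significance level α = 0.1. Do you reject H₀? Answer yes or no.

reject H₀: no

Row totals [59, 82, 41], col totals [58, 68, 56], n=182
χ² = (13−18.80)²/18.80 + (28−22.04)²/22.04 + (18−18.15)²/18.15 + (28−26.13)²/26.13 + (26−30.64)²/30.64 + (28−25.23)²/25.23 + (17−13.07)²/13.07 + (14−15.32)²/15.32 + (10−12.62)²/12.62 = 6.3807
df = 4
p-value (upper-tail) = 0.17246
At α=0.1: p ≥ α → fail to reject H₀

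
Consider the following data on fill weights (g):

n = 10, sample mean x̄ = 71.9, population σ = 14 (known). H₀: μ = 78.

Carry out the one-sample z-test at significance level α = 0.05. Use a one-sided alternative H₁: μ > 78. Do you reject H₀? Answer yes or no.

SE = σ/√n = 14/√10 = 4.4272
z = (x̄−μ₀)/SE = (71.9−78)/4.4272 = -1.3778
p-value (one-sided, H₁ greater) = 0.91588
At α=0.05: p ≥ α → fail to reject H₀

reject H₀: no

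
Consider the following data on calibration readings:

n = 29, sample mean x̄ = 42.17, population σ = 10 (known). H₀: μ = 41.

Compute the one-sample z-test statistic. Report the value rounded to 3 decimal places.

SE = σ/√n = 10/√29 = 1.8570
z = (x̄−μ₀)/SE = (42.17−41)/1.8570 = 0.6301

test statistic = 0.630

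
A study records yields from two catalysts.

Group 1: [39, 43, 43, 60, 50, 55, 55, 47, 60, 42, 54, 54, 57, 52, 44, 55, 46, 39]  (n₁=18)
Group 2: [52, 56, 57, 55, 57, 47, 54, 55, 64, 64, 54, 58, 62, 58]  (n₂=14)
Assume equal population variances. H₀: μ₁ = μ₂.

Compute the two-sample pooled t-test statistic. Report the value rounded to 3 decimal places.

x̄₁=49.722, s₁=6.960, n₁=18
x̄₂=56.643, s₂=4.601, n₂=14
s_p² = [17·6.960² + 13·4.601²]/30 = 36.6275
SE = √(s_p²·(1/18+1/14)) = 2.1566
t = (49.722−56.643)/2.1566 = -3.2090
df = 30

test statistic = -3.209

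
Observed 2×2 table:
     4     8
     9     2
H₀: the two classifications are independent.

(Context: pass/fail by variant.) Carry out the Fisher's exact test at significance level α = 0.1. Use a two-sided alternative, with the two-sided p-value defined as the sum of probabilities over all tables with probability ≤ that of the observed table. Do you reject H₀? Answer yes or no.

reject H₀: yes

Margins: r₁=12, r₂=11, c₁=13, c₂=10, n=23
p_obs = C(12,4)·C(11,9)/C(23,13); sum pmf over tables with pmf ≤ p_obs
p-value (two-sided) = 0.03607
At α=0.1: p < α → reject H₀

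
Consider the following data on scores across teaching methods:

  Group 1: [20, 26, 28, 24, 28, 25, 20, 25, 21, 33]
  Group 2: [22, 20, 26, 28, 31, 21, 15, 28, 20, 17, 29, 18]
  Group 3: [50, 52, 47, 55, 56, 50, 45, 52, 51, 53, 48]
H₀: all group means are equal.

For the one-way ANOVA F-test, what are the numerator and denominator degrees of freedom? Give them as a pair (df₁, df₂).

k = 3 groups, N = 33 total
df = (k−1, N−k) = (3−1, 33−3) = (2, 30)

degrees of freedom = [2, 30]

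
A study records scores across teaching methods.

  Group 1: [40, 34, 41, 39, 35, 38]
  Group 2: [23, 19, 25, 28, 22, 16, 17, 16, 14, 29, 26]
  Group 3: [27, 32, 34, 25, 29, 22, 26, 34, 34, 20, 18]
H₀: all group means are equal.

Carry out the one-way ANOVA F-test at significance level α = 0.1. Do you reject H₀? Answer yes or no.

Group means [37.83, 21.36, 27.36], grand mean 27.250
SSB = Σnᵢ(x̄ᵢ−x̄)² = 1053.326; SSW = ΣΣ(x−x̄ᵢ)² = 649.924
MSB = 1053.326/2 = 526.6629; MSW = 649.924/25 = 25.9970
F = MSB/MSW = 20.2586
df = (2, 25)
p-value (upper-tail) = 0.00001
At α=0.1: p < α → reject H₀

reject H₀: yes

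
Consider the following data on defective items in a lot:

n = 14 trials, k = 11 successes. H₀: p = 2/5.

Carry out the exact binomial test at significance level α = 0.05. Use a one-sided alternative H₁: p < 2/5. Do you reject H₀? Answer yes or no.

reject H₀: no

Exact binomial: n=14, k=11, p₀=2/5=0.4000
P(X≤11) from Σ C(n,i)·p₀^i·(1−p₀)^(n−i)
p-value (one-sided, H₁ less) = 0.99939
At α=0.05: p ≥ α → fail to reject H₀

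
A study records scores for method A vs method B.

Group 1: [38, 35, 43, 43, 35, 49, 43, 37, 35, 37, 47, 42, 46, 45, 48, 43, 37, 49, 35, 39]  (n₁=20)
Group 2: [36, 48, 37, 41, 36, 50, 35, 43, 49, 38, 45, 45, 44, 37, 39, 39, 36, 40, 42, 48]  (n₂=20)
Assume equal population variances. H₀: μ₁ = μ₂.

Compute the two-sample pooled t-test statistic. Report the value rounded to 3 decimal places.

test statistic = -0.064

x̄₁=41.300, s₁=4.996, n₁=20
x̄₂=41.400, s₂=4.849, n₂=20
s_p² = [19·4.996² + 19·4.849²]/38 = 24.2368
SE = √(s_p²·(1/20+1/20)) = 1.5568
t = (41.300−41.400)/1.5568 = -0.0642
df = 38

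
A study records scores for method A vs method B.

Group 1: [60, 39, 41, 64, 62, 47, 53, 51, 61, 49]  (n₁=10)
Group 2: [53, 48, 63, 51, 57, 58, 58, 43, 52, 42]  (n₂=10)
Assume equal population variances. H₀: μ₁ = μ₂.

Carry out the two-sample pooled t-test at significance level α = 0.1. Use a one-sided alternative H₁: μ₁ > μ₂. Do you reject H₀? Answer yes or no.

reject H₀: no

x̄₁=52.700, s₁=8.883, n₁=10
x̄₂=52.500, s₂=6.786, n₂=10
s_p² = [9·8.883² + 9·6.786²]/18 = 62.4778
SE = √(s_p²·(1/10+1/10)) = 3.5349
t = (52.700−52.500)/3.5349 = 0.0566
df = 18
p-value (one-sided, H₁ greater) = 0.47775
At α=0.1: p ≥ α → fail to reject H₀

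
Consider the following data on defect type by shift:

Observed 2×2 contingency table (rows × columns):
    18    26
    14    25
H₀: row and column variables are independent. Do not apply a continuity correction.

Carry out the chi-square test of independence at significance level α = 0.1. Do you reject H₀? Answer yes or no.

Row totals [44, 39], col totals [32, 51], n=83
χ² = (18−16.96)²/16.96 + (26−27.04)²/27.04 + (14−15.04)²/15.04 + (25−23.96)²/23.96 = 0.2192
df = 1
p-value (upper-tail) = 0.63965
At α=0.1: p ≥ α → fail to reject H₀

reject H₀: no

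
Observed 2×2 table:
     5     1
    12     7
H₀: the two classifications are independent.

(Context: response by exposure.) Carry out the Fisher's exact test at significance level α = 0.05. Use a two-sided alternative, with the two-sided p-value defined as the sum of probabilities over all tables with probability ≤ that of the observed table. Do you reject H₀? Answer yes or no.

reject H₀: no

Margins: r₁=6, r₂=19, c₁=17, c₂=8, n=25
p_obs = C(6,5)·C(19,12)/C(25,17); sum pmf over tables with pmf ≤ p_obs
p-value (two-sided) = 0.62372
At α=0.05: p ≥ α → fail to reject H₀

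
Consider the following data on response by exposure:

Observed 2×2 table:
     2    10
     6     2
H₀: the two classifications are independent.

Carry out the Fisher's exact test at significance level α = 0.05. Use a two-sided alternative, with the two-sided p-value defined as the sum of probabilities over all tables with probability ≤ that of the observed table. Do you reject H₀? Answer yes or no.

Margins: r₁=12, r₂=8, c₁=8, c₂=12, n=20
p_obs = C(12,2)·C(8,6)/C(20,8); sum pmf over tables with pmf ≤ p_obs
p-value (two-sided) = 0.01937
At α=0.05: p < α → reject H₀

reject H₀: yes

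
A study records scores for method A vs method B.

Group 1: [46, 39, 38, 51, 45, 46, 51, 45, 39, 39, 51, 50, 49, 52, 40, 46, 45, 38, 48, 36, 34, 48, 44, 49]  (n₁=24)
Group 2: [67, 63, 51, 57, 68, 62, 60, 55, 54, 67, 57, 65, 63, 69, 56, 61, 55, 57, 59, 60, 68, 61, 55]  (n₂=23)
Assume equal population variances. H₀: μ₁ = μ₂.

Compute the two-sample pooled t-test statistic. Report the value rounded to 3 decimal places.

test statistic = -10.328

x̄₁=44.542, s₁=5.373, n₁=24
x̄₂=60.435, s₂=5.168, n₂=23
s_p² = [23·5.373² + 22·5.168²]/45 = 27.8136
SE = √(s_p²·(1/24+1/23)) = 1.5389
t = (44.542−60.435)/1.5389 = -10.3276
df = 45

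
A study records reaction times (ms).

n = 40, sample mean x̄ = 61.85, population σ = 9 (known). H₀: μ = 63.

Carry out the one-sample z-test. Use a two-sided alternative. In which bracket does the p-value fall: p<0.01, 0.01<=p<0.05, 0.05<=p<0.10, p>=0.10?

SE = σ/√n = 9/√40 = 1.4230
z = (x̄−μ₀)/SE = (61.85−63)/1.4230 = -0.8081
p-value (two-sided) = 0.41901
→ bracket: p>=0.10

p-value bracket: p>=0.10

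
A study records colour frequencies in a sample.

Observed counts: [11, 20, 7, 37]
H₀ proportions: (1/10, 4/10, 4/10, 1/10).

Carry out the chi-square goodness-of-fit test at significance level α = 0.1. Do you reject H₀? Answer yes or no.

reject H₀: yes

n = 75; E_i = n·p_i = [7.50, 30.00, 30.00, 7.50]
χ² = (11−7.50)²/7.50 + (20−30.00)²/30.00 + (7−30.00)²/30.00 + (37−7.50)²/7.50 = 138.6333
df = 3
p-value (upper-tail) = 0.00000
At α=0.1: p < α → reject H₀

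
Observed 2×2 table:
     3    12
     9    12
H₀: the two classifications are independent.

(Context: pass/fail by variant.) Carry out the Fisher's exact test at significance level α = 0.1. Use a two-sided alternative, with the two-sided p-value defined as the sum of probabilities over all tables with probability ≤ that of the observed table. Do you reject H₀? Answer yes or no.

Margins: r₁=15, r₂=21, c₁=12, c₂=24, n=36
p_obs = C(15,3)·C(21,9)/C(36,12); sum pmf over tables with pmf ≤ p_obs
p-value (two-sided) = 0.28213
At α=0.1: p ≥ α → fail to reject H₀

reject H₀: no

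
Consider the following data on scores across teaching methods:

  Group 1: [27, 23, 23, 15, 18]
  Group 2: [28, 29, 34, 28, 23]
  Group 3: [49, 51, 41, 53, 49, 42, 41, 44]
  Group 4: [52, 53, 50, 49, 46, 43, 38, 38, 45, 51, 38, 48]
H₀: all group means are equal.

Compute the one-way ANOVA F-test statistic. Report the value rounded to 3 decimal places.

Group means [21.20, 28.40, 46.25, 45.92], grand mean 38.967
SSB = Σnᵢ(x̄ᵢ−x̄)² = 3140.550; SSW = ΣΣ(x−x̄ᵢ)² = 652.417
MSB = 3140.550/3 = 1046.8500; MSW = 652.417/26 = 25.0929
F = MSB/MSW = 41.7189
df = (3, 26)

test statistic = 41.719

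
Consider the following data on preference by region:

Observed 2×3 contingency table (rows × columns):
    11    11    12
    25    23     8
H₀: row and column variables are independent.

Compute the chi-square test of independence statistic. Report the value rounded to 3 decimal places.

Row totals [34, 56], col totals [36, 34, 20], n=90
χ² = (11−13.60)²/13.60 + (11−12.84)²/12.84 + (12−7.56)²/7.56 + (25−22.40)²/22.40 + (23−21.16)²/21.16 + (8−12.44)²/12.44 = 5.4262
df = 2

test statistic = 5.426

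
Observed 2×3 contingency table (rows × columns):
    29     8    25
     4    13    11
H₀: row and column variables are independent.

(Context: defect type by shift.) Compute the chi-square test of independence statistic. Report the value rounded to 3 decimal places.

Row totals [62, 28], col totals [33, 21, 36], n=90
χ² = (29−22.73)²/22.73 + (8−14.47)²/14.47 + (25−24.80)²/24.80 + (4−10.27)²/10.27 + (13−6.53)²/6.53 + (11−11.20)²/11.20 = 14.8491
df = 2

test statistic = 14.849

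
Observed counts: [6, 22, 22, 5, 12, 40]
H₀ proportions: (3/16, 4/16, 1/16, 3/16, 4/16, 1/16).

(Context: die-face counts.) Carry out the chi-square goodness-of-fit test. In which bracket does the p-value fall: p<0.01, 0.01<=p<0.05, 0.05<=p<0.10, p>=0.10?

n = 107; E_i = n·p_i = [20.06, 26.75, 6.69, 20.06, 26.75, 6.69]
χ² = (6−20.06)²/20.06 + (22−26.75)²/26.75 + (22−6.69)²/6.69 + (5−20.06)²/20.06 + (12−26.75)²/26.75 + (40−6.69)²/6.69 = 231.1433
df = 5
p-value (upper-tail) = 0.00000
→ bracket: p<0.01

p-value bracket: p<0.01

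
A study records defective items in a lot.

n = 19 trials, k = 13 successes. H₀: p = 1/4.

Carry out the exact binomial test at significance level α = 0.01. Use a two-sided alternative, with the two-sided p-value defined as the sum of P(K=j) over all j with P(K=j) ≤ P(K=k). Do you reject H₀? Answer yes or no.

Exact binomial: n=19, k=13, p₀=1/4=0.2500
P(X=j) = C(n,j)·p₀^j·(1−p₀)^(n−j); p = Σ P(X=j) over j with P(X=j) ≤ P(X=13)
p-value (two-sided) = 0.00008
At α=0.01: p < α → reject H₀

reject H₀: yes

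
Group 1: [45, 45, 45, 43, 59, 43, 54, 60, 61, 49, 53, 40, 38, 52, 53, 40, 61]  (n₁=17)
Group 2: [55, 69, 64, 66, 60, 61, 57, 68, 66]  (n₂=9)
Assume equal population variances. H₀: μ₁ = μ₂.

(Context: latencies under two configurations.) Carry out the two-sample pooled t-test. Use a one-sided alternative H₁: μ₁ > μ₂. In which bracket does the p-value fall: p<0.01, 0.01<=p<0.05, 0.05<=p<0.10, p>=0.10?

x̄₁=49.471, s₁=7.803, n₁=17
x̄₂=62.889, s₂=4.910, n₂=9
s_p² = [16·7.803² + 8·4.910²]/24 = 48.6302
SE = √(s_p²·(1/17+1/9)) = 2.8747
t = (49.471−62.889)/2.8747 = -4.6677
df = 24
p-value (one-sided, H₁ greater) = 0.99995
→ bracket: p>=0.10

p-value bracket: p>=0.10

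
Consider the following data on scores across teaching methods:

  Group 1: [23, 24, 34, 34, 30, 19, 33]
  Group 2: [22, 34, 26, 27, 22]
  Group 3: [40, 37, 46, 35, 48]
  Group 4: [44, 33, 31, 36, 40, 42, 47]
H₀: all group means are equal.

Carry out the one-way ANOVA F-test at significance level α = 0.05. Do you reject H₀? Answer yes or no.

Group means [28.14, 26.20, 41.20, 39.00], grand mean 33.625
SSB = Σnᵢ(x̄ᵢ−x̄)² = 975.168; SSW = ΣΣ(x−x̄ᵢ)² = 654.457
MSB = 975.168/3 = 325.0560; MSW = 654.457/20 = 32.7229
F = MSB/MSW = 9.9336
df = (3, 20)
p-value (upper-tail) = 0.00032
At α=0.05: p < α → reject H₀

reject H₀: yes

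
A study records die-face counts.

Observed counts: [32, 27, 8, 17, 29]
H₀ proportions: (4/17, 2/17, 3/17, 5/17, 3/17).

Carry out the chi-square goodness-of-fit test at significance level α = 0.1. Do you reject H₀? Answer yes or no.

reject H₀: yes

n = 113; E_i = n·p_i = [26.59, 13.29, 19.94, 33.24, 19.94]
χ² = (32−26.59)²/26.59 + (27−13.29)²/13.29 + (8−19.94)²/19.94 + (17−33.24)²/33.24 + (29−19.94)²/19.94 = 34.4286
df = 4
p-value (upper-tail) = 0.00000
At α=0.1: p < α → reject H₀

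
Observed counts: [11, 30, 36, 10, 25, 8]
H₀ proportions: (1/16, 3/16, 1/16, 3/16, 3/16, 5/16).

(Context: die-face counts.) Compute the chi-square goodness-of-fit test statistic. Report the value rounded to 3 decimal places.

n = 120; E_i = n·p_i = [7.50, 22.50, 7.50, 22.50, 22.50, 37.50]
χ² = (11−7.50)²/7.50 + (30−22.50)²/22.50 + (36−7.50)²/7.50 + (10−22.50)²/22.50 + (25−22.50)²/22.50 + (8−37.50)²/37.50 = 142.8622
df = 5

test statistic = 142.862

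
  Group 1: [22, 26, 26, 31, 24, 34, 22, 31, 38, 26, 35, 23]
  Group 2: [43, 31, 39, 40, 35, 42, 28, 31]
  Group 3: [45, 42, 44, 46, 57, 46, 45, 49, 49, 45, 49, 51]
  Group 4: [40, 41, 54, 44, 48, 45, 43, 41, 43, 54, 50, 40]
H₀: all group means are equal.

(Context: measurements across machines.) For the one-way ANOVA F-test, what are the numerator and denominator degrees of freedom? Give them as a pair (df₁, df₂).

k = 4 groups, N = 44 total
df = (k−1, N−k) = (4−1, 44−4) = (3, 40)

degrees of freedom = [3, 40]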